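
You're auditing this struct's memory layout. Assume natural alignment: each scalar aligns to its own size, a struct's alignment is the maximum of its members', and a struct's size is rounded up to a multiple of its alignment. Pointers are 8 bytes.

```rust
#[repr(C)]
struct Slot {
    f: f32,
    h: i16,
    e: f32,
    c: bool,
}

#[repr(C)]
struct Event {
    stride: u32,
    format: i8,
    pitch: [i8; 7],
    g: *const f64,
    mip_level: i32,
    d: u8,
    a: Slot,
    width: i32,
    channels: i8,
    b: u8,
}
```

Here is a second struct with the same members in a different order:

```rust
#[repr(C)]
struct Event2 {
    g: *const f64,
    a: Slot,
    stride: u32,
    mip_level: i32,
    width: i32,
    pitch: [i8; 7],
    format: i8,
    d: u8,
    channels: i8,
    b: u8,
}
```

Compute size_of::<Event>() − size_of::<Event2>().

8

Slot: @0: f [4B, align 4] → 4; @4: h [2B, align 2] → 6; +2 pad (align 4); @8: e [4B, align 4] → 12; @12: c [1B, align 1] → 13; +3 tail pad (align 4); size 16, align 4
@0: stride [4B, align 4] → 4
@4: format [1B, align 1] → 5
@5: pitch [7B, align 1] → 12
+4 pad (align 8)
@16: g [8B, align 8] → 24
@24: mip_level [4B, align 4] → 28
@28: d [1B, align 1] → 29
+3 pad (align 4)
@32: a [16B, align 4] → 48
@48: width [4B, align 4] → 52
@52: channels [1B, align 1] → 53
@53: b [1B, align 1] → 54
+2 tail pad (align 8)
size 56, align 8
— Event2 —
@0: g [8B, align 8] → 8
@8: a [16B, align 4] → 24
@24: stride [4B, align 4] → 28
@28: mip_level [4B, align 4] → 32
@32: width [4B, align 4] → 36
@36: pitch [7B, align 1] → 43
@43: format [1B, align 1] → 44
@44: d [1B, align 1] → 45
@45: channels [1B, align 1] → 46
@46: b [1B, align 1] → 47
+1 tail pad (align 8)
size 48, align 8
56 − 48 = 8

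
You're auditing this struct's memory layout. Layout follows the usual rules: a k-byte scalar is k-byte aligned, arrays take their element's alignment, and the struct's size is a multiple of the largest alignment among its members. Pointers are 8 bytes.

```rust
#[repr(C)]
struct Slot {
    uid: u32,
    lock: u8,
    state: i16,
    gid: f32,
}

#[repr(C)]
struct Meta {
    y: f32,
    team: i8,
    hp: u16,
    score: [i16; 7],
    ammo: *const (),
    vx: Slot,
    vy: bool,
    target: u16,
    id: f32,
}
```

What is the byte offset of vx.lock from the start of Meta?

36

Slot: @0: uid [4B, align 4] → 4; @4: lock [1B, align 1] → 5; +1 pad (align 2); @6: state [2B, align 2] → 8; @8: gid [4B, align 4] → 12; size 12, align 4
@0: y [4B, align 4] → 4
@4: team [1B, align 1] → 5
+1 pad (align 2)
@6: hp [2B, align 2] → 8
@8: score [14B, align 2] → 22
+2 pad (align 8)
@24: ammo [8B, align 8] → 32
@32: vx [12B, align 4] → 44
within Slot: lock at 4
32 + 4 = 36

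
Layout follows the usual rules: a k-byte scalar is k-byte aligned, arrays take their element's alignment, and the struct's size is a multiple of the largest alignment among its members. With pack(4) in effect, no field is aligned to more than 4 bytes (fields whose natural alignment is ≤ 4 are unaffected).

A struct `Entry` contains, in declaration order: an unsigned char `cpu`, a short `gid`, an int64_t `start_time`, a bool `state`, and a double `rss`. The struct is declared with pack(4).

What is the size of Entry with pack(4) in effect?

cpu at 0 (size 1, align 1) → ends 1
pad 1 to align 2 for gid
gid at 2 (size 2, align 2) → ends 4
start_time at 4 (size 8, align 4) → ends 12
state at 12 (size 1, align 1) → ends 13
pad 3 to align 4 for rss
rss at 16 (size 8, align 4) → ends 24
total 24 bytes, alignment 4

24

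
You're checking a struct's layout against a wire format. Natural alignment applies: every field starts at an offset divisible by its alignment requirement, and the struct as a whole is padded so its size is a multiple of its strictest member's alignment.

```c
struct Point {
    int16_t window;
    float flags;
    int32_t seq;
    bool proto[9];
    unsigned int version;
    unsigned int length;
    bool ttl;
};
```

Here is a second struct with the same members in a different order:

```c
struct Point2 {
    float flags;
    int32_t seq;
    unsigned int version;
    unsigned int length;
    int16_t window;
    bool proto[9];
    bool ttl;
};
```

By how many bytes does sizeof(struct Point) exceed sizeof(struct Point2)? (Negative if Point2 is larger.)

window at 0 (size 2, align 2) → ends 2
pad 2 to align 4 for flags
flags at 4 (size 4, align 4) → ends 8
seq at 8 (size 4, align 4) → ends 12
proto at 12 (size 9, align 1) → ends 21
pad 3 to align 4 for version
version at 24 (size 4, align 4) → ends 28
length at 28 (size 4, align 4) → ends 32
ttl at 32 (size 1, align 1) → ends 33
tail pad 3 to reach multiple of 4
total 36 bytes, alignment 4
— Point2 —
flags at 0 (size 4, align 4) → ends 4
seq at 4 (size 4, align 4) → ends 8
version at 8 (size 4, align 4) → ends 12
length at 12 (size 4, align 4) → ends 16
window at 16 (size 2, align 2) → ends 18
proto at 18 (size 9, align 1) → ends 27
ttl at 27 (size 1, align 1) → ends 28
total 28 bytes, alignment 4
36 − 28 = 8

8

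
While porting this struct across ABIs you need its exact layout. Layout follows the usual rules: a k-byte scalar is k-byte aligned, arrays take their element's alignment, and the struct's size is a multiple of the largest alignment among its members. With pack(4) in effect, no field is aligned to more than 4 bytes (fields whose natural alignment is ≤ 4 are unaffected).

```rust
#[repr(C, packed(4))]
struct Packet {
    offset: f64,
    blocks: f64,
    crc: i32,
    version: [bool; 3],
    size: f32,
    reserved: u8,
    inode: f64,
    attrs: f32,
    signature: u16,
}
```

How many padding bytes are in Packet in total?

6

0..8  offset  (8B, 4-aligned)
8..16  blocks  (8B, 4-aligned)
16..20  crc  (4B, 4-aligned)
20..23  version  (3B, 1-aligned)
23..24  -- padding (1B)
24..28  size  (4B, 4-aligned)
28..29  reserved  (1B, 1-aligned)
29..32  -- padding (3B)
32..40  inode  (8B, 4-aligned)
40..44  attrs  (4B, 4-aligned)
44..46  signature  (2B, 2-aligned)
46..48  -- tail padding (2B)
sizeof = 48, alignof = 4
data bytes 42, size 48 → padding 6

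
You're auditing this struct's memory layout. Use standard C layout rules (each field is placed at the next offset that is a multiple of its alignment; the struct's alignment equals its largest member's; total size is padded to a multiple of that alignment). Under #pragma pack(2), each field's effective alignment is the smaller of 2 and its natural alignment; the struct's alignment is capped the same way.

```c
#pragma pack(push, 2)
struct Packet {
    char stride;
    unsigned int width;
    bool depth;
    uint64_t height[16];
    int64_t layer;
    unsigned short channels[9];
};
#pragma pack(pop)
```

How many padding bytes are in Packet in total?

@0: stride [1B, align 1] → 1
+1 pad (align 2)
@2: width [4B, align 2] → 6
@6: depth [1B, align 1] → 7
+1 pad (align 2)
@8: height [128B, align 2] → 136
@136: layer [8B, align 2] → 144
@144: channels [18B, align 2] → 162
size 162, align 2
data bytes 160, size 162 → padding 2

2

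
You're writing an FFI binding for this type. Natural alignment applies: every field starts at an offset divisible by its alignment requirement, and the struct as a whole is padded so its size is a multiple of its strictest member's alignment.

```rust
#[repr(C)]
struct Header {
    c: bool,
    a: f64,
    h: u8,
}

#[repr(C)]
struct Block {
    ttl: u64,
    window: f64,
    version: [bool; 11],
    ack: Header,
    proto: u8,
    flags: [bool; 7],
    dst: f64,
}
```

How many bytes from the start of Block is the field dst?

64

Header: c at 0 (size 1, align 1) → ends 1; pad 7 to align 8 for a; a at 8 (size 8, align 8) → ends 16; h at 16 (size 1, align 1) → ends 17; tail pad 7 to reach multiple of 8; total 24 bytes, alignment 8
ttl at 0 (size 8, align 8) → ends 8
window at 8 (size 8, align 8) → ends 16
version at 16 (size 11, align 1) → ends 27
pad 5 to align 8 for ack
ack at 32 (size 24, align 8) → ends 56
proto at 56 (size 1, align 1) → ends 57
flags at 57 (size 7, align 1) → ends 64
dst at 64 (size 8, align 8) → ends 72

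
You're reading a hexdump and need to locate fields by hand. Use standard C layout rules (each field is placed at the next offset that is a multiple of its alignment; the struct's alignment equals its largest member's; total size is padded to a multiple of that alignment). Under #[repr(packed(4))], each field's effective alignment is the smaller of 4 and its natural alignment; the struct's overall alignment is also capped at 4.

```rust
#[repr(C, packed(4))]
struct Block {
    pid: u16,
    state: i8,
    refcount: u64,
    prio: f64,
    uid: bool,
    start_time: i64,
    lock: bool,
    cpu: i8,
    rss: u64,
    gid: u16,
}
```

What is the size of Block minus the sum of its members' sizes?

pid at 0 (size 2, align 2) → ends 2
state at 2 (size 1, align 1) → ends 3
pad 1 to align 4 for refcount
refcount at 4 (size 8, align 4) → ends 12
prio at 12 (size 8, align 4) → ends 20
uid at 20 (size 1, align 1) → ends 21
pad 3 to align 4 for start_time
start_time at 24 (size 8, align 4) → ends 32
lock at 32 (size 1, align 1) → ends 33
cpu at 33 (size 1, align 1) → ends 34
pad 2 to align 4 for rss
rss at 36 (size 8, align 4) → ends 44
gid at 44 (size 2, align 2) → ends 46
tail pad 2 to reach multiple of 4
total 48 bytes, alignment 4
data bytes 40, size 48 → padding 8

8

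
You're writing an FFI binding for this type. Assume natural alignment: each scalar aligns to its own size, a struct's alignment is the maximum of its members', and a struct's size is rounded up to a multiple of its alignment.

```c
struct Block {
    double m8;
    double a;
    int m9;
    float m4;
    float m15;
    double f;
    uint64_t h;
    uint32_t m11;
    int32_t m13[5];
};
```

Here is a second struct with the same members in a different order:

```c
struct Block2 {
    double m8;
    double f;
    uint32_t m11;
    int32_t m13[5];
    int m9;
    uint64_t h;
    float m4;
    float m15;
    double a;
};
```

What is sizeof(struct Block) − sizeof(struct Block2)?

@0: m8 [8B, align 8] → 8
@8: a [8B, align 8] → 16
@16: m9 [4B, align 4] → 20
@20: m4 [4B, align 4] → 24
@24: m15 [4B, align 4] → 28
+4 pad (align 8)
@32: f [8B, align 8] → 40
@40: h [8B, align 8] → 48
@48: m11 [4B, align 4] → 52
@52: m13 [20B, align 4] → 72
size 72, align 8
— Block2 —
@0: m8 [8B, align 8] → 8
@8: f [8B, align 8] → 16
@16: m11 [4B, align 4] → 20
@20: m13 [20B, align 4] → 40
@40: m9 [4B, align 4] → 44
+4 pad (align 8)
@48: h [8B, align 8] → 56
@56: m4 [4B, align 4] → 60
@60: m15 [4B, align 4] → 64
@64: a [8B, align 8] → 72
size 72, align 8
72 − 72 = 0

0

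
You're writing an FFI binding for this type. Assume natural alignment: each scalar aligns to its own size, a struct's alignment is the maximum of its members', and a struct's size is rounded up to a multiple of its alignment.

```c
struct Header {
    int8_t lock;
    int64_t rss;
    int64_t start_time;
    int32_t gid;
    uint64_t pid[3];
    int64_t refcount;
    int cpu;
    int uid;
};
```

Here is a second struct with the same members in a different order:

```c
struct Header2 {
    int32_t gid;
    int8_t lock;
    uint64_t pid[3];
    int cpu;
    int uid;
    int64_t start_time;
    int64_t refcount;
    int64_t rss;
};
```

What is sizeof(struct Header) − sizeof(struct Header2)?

@0: lock [1B, align 1] → 1
+7 pad (align 8)
@8: rss [8B, align 8] → 16
@16: start_time [8B, align 8] → 24
@24: gid [4B, align 4] → 28
+4 pad (align 8)
@32: pid [24B, align 8] → 56
@56: refcount [8B, align 8] → 64
@64: cpu [4B, align 4] → 68
@68: uid [4B, align 4] → 72
size 72, align 8
— Header2 —
@0: gid [4B, align 4] → 4
@4: lock [1B, align 1] → 5
+3 pad (align 8)
@8: pid [24B, align 8] → 32
@32: cpu [4B, align 4] → 36
@36: uid [4B, align 4] → 40
@40: start_time [8B, align 8] → 48
@48: refcount [8B, align 8] → 56
@56: rss [8B, align 8] → 64
size 64, align 8
72 − 64 = 8

8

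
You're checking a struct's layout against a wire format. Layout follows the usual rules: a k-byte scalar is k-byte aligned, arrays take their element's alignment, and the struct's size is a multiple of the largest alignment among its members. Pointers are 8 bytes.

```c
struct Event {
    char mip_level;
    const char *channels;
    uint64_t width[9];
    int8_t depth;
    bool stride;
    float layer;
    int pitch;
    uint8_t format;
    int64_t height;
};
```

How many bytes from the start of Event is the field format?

@0: mip_level [1B, align 1] → 1
+7 pad (align 8)
@8: channels [8B, align 8] → 16
@16: width [72B, align 8] → 88
@88: depth [1B, align 1] → 89
@89: stride [1B, align 1] → 90
+2 pad (align 4)
@92: layer [4B, align 4] → 96
@96: pitch [4B, align 4] → 100
@100: format [1B, align 1] → 101

100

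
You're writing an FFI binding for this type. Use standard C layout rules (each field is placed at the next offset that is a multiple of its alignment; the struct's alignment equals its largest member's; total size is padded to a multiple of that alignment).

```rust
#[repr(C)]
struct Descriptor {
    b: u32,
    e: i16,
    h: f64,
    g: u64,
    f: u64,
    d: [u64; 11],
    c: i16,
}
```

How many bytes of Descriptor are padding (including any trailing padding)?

8

@0: b [4B, align 4] → 4
@4: e [2B, align 2] → 6
+2 pad (align 8)
@8: h [8B, align 8] → 16
@16: g [8B, align 8] → 24
@24: f [8B, align 8] → 32
@32: d [88B, align 8] → 120
@120: c [2B, align 2] → 122
+6 tail pad (align 8)
size 128, align 8
data bytes 120, size 128 → padding 8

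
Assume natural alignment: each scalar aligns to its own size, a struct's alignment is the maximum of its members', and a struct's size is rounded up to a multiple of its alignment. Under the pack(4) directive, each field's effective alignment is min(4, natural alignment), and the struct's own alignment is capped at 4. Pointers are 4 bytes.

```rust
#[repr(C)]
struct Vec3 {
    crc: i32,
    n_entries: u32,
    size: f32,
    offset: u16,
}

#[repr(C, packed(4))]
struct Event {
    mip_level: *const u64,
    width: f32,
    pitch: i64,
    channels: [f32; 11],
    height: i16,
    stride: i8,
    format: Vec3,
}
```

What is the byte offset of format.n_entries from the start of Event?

Vec3: crc at 0 (size 4, align 4) → ends 4; n_entries at 4 (size 4, align 4) → ends 8; size at 8 (size 4, align 4) → ends 12; offset at 12 (size 2, align 2) → ends 14; tail pad 2 to reach multiple of 4; total 16 bytes, alignment 4
mip_level at 0 (size 4, align 4) → ends 4
width at 4 (size 4, align 4) → ends 8
pitch at 8 (size 8, align 4) → ends 16
channels at 16 (size 44, align 4) → ends 60
height at 60 (size 2, align 2) → ends 62
stride at 62 (size 1, align 1) → ends 63
pad 1 to align 4 for format
format at 64 (size 16, align 4) → ends 80
within Vec3: n_entries at 4
64 + 4 = 68

68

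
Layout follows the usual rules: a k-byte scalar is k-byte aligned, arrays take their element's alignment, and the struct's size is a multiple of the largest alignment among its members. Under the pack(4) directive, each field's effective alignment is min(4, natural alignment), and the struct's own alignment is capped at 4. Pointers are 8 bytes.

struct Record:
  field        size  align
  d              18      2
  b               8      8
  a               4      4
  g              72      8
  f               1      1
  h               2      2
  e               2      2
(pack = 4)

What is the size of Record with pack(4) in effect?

112

d at 0 (size 18, align 2) → ends 18
pad 2 to align 4 for b
b at 20 (size 8, align 4) → ends 28
a at 28 (size 4, align 4) → ends 32
g at 32 (size 72, align 4) → ends 104
f at 104 (size 1, align 1) → ends 105
pad 1 to align 2 for h
h at 106 (size 2, align 2) → ends 108
e at 108 (size 2, align 2) → ends 110
tail pad 2 to reach multiple of 4
total 112 bytes, alignment 4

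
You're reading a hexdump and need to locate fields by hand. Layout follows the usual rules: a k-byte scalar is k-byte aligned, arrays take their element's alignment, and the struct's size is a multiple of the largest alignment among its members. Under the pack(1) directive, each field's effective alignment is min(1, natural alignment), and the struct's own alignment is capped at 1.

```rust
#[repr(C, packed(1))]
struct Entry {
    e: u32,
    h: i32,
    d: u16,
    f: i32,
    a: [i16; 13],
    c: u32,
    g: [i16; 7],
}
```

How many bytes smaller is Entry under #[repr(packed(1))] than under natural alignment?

6

natural layout:
  0..4  e  (4B, 4-aligned)
  4..8  h  (4B, 4-aligned)
  8..10  d  (2B, 2-aligned)
  10..12  -- padding (2B)
  12..16  f  (4B, 4-aligned)
  16..42  a  (26B, 2-aligned)
  42..44  -- padding (2B)
  44..48  c  (4B, 4-aligned)
  48..62  g  (14B, 2-aligned)
  62..64  -- tail padding (2B)
  sizeof = 64, alignof = 4
packed(1) layout:
  0..4  e  (4B, 1-aligned)
  4..8  h  (4B, 1-aligned)
  8..10  d  (2B, 1-aligned)
  10..14  f  (4B, 1-aligned)
  14..40  a  (26B, 1-aligned)
  40..44  c  (4B, 1-aligned)
  44..58  g  (14B, 1-aligned)
  sizeof = 58, alignof = 1
64 − 58 = 6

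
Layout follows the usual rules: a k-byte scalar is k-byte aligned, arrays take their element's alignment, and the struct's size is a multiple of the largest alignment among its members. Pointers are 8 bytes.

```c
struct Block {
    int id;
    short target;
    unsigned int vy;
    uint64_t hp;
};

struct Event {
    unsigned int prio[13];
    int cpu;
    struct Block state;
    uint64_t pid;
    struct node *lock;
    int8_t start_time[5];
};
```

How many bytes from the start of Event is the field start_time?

96

Block: 0..4  id  (4B, 4-aligned); 4..6  target  (2B, 2-aligned); 6..8  -- padding (2B); 8..12  vy  (4B, 4-aligned); 12..16  -- padding (4B); 16..24  hp  (8B, 8-aligned); sizeof = 24, alignof = 8
0..52  prio  (52B, 4-aligned)
52..56  cpu  (4B, 4-aligned)
56..80  state  (24B, 8-aligned)
80..88  pid  (8B, 8-aligned)
88..96  lock  (8B, 8-aligned)
96..101  start_time  (5B, 1-aligned)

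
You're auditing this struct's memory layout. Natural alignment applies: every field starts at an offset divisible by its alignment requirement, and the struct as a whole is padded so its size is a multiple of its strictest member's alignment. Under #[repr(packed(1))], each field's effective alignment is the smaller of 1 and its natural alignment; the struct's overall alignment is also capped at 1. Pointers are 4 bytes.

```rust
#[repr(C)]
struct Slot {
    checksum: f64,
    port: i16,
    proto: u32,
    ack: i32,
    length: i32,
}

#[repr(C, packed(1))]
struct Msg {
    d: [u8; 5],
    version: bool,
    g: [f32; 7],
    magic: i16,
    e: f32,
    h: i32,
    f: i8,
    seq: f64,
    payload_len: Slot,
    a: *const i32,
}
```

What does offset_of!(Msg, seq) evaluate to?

45

Slot: 0..8  checksum  (8B, 8-aligned); 8..10  port  (2B, 2-aligned); 10..12  -- padding (2B); 12..16  proto  (4B, 4-aligned); 16..20  ack  (4B, 4-aligned); 20..24  length  (4B, 4-aligned); sizeof = 24, alignof = 8
0..5  d  (5B, 1-aligned)
5..6  version  (1B, 1-aligned)
6..34  g  (28B, 1-aligned)
34..36  magic  (2B, 1-aligned)
36..40  e  (4B, 1-aligned)
40..44  h  (4B, 1-aligned)
44..45  f  (1B, 1-aligned)
45..53  seq  (8B, 1-aligned)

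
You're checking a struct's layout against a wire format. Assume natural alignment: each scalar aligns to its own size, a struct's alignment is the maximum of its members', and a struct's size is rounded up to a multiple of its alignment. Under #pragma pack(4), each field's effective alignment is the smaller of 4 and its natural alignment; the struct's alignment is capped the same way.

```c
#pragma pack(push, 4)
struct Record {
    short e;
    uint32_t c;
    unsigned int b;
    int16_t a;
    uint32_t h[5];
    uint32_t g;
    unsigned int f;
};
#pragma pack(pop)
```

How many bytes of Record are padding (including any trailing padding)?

0..2  e  (2B, 2-aligned)
2..4  -- padding (2B)
4..8  c  (4B, 4-aligned)
8..12  b  (4B, 4-aligned)
12..14  a  (2B, 2-aligned)
14..16  -- padding (2B)
16..36  h  (20B, 4-aligned)
36..40  g  (4B, 4-aligned)
40..44  f  (4B, 4-aligned)
sizeof = 44, alignof = 4
data bytes 40, size 44 → padding 4

4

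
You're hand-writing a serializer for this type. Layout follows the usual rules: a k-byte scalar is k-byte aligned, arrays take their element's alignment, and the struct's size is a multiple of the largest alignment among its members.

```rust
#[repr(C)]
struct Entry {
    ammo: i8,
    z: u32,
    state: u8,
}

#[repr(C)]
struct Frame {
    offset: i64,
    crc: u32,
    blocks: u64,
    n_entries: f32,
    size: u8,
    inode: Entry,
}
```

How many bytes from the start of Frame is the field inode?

32

Entry: @0: ammo [1B, align 1] → 1; +3 pad (align 4); @4: z [4B, align 4] → 8; @8: state [1B, align 1] → 9; +3 tail pad (align 4); size 12, align 4
@0: offset [8B, align 8] → 8
@8: crc [4B, align 4] → 12
+4 pad (align 8)
@16: blocks [8B, align 8] → 24
@24: n_entries [4B, align 4] → 28
@28: size [1B, align 1] → 29
+3 pad (align 4)
@32: inode [12B, align 4] → 44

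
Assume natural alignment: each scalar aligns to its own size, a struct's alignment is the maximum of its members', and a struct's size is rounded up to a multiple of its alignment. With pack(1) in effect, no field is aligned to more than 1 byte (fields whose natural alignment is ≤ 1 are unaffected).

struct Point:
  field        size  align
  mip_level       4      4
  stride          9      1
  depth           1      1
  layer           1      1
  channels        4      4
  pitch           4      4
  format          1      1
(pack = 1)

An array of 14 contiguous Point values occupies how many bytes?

0..4  mip_level  (4B, 1-aligned)
4..13  stride  (9B, 1-aligned)
13..14  depth  (1B, 1-aligned)
14..15  layer  (1B, 1-aligned)
15..19  channels  (4B, 1-aligned)
19..23  pitch  (4B, 1-aligned)
23..24  format  (1B, 1-aligned)
sizeof = 24, alignof = 1
array of 14: 14 × 24 = 336

336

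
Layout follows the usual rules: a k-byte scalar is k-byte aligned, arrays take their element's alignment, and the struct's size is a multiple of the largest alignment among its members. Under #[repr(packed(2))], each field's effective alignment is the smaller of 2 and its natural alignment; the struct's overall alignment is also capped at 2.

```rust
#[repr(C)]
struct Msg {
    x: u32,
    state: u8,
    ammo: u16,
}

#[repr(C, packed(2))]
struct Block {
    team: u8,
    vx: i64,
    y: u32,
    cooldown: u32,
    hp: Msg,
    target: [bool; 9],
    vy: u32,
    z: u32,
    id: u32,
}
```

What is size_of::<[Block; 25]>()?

Msg: @0: x [4B, align 4] → 4; @4: state [1B, align 1] → 5; +1 pad (align 2); @6: ammo [2B, align 2] → 8; size 8, align 4
@0: team [1B, align 1] → 1
+1 pad (align 2)
@2: vx [8B, align 2] → 10
@10: y [4B, align 2] → 14
@14: cooldown [4B, align 2] → 18
@18: hp [8B, align 2] → 26
@26: target [9B, align 1] → 35
+1 pad (align 2)
@36: vy [4B, align 2] → 40
@40: z [4B, align 2] → 44
@44: id [4B, align 2] → 48
size 48, align 2
array of 25: 25 × 48 = 1200

1200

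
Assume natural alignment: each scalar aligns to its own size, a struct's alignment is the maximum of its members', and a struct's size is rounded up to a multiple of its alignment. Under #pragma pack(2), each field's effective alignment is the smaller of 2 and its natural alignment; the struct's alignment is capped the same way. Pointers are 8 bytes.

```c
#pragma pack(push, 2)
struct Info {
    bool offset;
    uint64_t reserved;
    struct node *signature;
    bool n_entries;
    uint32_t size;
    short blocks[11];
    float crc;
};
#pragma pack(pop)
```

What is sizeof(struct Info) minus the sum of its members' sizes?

2

0..1  offset  (1B, 1-aligned)
1..2  -- padding (1B)
2..10  reserved  (8B, 2-aligned)
10..18  signature  (8B, 2-aligned)
18..19  n_entries  (1B, 1-aligned)
19..20  -- padding (1B)
20..24  size  (4B, 2-aligned)
24..46  blocks  (22B, 2-aligned)
46..50  crc  (4B, 2-aligned)
sizeof = 50, alignof = 2
data bytes 48, size 50 → padding 2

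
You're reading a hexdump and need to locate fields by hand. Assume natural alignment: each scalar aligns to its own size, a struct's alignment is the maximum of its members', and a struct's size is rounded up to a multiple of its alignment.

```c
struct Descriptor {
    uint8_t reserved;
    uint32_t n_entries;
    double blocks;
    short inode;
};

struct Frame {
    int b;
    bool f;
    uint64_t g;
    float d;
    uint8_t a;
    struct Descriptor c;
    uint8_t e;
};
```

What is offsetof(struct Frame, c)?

Descriptor: 0..1  reserved  (1B, 1-aligned); 1..4  -- padding (3B); 4..8  n_entries  (4B, 4-aligned); 8..16  blocks  (8B, 8-aligned); 16..18  inode  (2B, 2-aligned); 18..24  -- tail padding (6B); sizeof = 24, alignof = 8
0..4  b  (4B, 4-aligned)
4..5  f  (1B, 1-aligned)
5..8  -- padding (3B)
8..16  g  (8B, 8-aligned)
16..20  d  (4B, 4-aligned)
20..21  a  (1B, 1-aligned)
21..24  -- padding (3B)
24..48  c  (24B, 8-aligned)

24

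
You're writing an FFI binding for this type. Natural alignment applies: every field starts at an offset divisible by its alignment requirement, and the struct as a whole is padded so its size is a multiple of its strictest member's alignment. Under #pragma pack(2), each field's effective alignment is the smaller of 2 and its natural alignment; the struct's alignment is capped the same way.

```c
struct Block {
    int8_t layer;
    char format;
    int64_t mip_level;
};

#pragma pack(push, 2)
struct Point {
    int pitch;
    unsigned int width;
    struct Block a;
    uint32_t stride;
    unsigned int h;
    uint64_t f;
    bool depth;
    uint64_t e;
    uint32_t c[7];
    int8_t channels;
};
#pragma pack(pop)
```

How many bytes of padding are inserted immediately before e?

Block: @0: layer [1B, align 1] → 1; @1: format [1B, align 1] → 2; +6 pad (align 8); @8: mip_level [8B, align 8] → 16; size 16, align 8
@0: pitch [4B, align 2] → 4
@4: width [4B, align 2] → 8
@8: a [16B, align 2] → 24
@24: stride [4B, align 2] → 28
@28: h [4B, align 2] → 32
@32: f [8B, align 2] → 40
@40: depth [1B, align 1] → 41
+1 pad (align 2)
@42: e [8B, align 2] → 50

1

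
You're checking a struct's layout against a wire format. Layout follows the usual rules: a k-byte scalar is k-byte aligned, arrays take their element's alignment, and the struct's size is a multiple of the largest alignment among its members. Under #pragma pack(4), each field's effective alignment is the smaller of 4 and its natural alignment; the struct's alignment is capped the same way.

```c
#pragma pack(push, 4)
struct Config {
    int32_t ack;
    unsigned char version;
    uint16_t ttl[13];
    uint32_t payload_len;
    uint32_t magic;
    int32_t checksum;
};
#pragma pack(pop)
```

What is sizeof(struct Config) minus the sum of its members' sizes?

1

ack at 0 (size 4, align 4) → ends 4
version at 4 (size 1, align 1) → ends 5
pad 1 to align 2 for ttl
ttl at 6 (size 26, align 2) → ends 32
payload_len at 32 (size 4, align 4) → ends 36
magic at 36 (size 4, align 4) → ends 40
checksum at 40 (size 4, align 4) → ends 44
total 44 bytes, alignment 4
data bytes 43, size 44 → padding 1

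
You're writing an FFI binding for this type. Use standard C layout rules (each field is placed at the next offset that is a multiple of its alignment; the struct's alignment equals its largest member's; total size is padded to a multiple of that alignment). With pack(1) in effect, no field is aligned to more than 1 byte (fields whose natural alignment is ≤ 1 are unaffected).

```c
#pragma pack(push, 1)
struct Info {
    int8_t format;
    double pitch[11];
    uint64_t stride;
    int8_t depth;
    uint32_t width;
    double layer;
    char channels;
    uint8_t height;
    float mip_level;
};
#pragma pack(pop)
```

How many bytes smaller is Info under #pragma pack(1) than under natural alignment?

natural layout:
  @0: format [1B, align 1] → 1
  +7 pad (align 8)
  @8: pitch [88B, align 8] → 96
  @96: stride [8B, align 8] → 104
  @104: depth [1B, align 1] → 105
  +3 pad (align 4)
  @108: width [4B, align 4] → 112
  @112: layer [8B, align 8] → 120
  @120: channels [1B, align 1] → 121
  @121: height [1B, align 1] → 122
  +2 pad (align 4)
  @124: mip_level [4B, align 4] → 128
  size 128, align 8
packed(1) layout:
  @0: format [1B, align 1] → 1
  @1: pitch [88B, align 1] → 89
  @89: stride [8B, align 1] → 97
  @97: depth [1B, align 1] → 98
  @98: width [4B, align 1] → 102
  @102: layer [8B, align 1] → 110
  @110: channels [1B, align 1] → 111
  @111: height [1B, align 1] → 112
  @112: mip_level [4B, align 1] → 116
  size 116, align 1
128 − 116 = 12

12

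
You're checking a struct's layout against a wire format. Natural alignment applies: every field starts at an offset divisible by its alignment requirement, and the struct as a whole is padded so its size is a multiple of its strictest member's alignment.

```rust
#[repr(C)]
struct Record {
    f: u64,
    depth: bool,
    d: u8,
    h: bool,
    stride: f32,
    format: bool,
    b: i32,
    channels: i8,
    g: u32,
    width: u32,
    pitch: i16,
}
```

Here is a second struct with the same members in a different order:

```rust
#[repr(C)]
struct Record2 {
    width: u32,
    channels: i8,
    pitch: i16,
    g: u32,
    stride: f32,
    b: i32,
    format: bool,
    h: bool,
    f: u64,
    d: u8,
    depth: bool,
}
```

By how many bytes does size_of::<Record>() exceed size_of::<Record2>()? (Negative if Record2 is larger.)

0

f at 0 (size 8, align 8) → ends 8
depth at 8 (size 1, align 1) → ends 9
d at 9 (size 1, align 1) → ends 10
h at 10 (size 1, align 1) → ends 11
pad 1 to align 4 for stride
stride at 12 (size 4, align 4) → ends 16
format at 16 (size 1, align 1) → ends 17
pad 3 to align 4 for b
b at 20 (size 4, align 4) → ends 24
channels at 24 (size 1, align 1) → ends 25
pad 3 to align 4 for g
g at 28 (size 4, align 4) → ends 32
width at 32 (size 4, align 4) → ends 36
pitch at 36 (size 2, align 2) → ends 38
tail pad 2 to reach multiple of 8
total 40 bytes, alignment 8
— Record2 —
width at 0 (size 4, align 4) → ends 4
channels at 4 (size 1, align 1) → ends 5
pad 1 to align 2 for pitch
pitch at 6 (size 2, align 2) → ends 8
g at 8 (size 4, align 4) → ends 12
stride at 12 (size 4, align 4) → ends 16
b at 16 (size 4, align 4) → ends 20
format at 20 (size 1, align 1) → ends 21
h at 21 (size 1, align 1) → ends 22
pad 2 to align 8 for f
f at 24 (size 8, align 8) → ends 32
d at 32 (size 1, align 1) → ends 33
depth at 33 (size 1, align 1) → ends 34
tail pad 6 to reach multiple of 8
total 40 bytes, alignment 8
40 − 40 = 0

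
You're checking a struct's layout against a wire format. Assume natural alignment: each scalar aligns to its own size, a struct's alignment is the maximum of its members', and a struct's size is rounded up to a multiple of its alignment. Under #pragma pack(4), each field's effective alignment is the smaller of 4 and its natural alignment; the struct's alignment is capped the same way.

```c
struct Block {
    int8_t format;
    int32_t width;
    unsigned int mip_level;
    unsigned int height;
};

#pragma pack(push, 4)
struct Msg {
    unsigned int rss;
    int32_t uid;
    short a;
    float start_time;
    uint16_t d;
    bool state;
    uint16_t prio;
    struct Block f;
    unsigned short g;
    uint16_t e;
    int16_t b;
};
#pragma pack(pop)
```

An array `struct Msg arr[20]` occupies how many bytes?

Block: format at 0 (size 1, align 1) → ends 1; pad 3 to align 4 for width; width at 4 (size 4, align 4) → ends 8; mip_level at 8 (size 4, align 4) → ends 12; height at 12 (size 4, align 4) → ends 16; total 16 bytes, alignment 4
rss at 0 (size 4, align 4) → ends 4
uid at 4 (size 4, align 4) → ends 8
a at 8 (size 2, align 2) → ends 10
pad 2 to align 4 for start_time
start_time at 12 (size 4, align 4) → ends 16
d at 16 (size 2, align 2) → ends 18
state at 18 (size 1, align 1) → ends 19
pad 1 to align 2 for prio
prio at 20 (size 2, align 2) → ends 22
pad 2 to align 4 for f
f at 24 (size 16, align 4) → ends 40
g at 40 (size 2, align 2) → ends 42
e at 42 (size 2, align 2) → ends 44
b at 44 (size 2, align 2) → ends 46
tail pad 2 to reach multiple of 4
total 48 bytes, alignment 4
array of 20: 20 × 48 = 960

960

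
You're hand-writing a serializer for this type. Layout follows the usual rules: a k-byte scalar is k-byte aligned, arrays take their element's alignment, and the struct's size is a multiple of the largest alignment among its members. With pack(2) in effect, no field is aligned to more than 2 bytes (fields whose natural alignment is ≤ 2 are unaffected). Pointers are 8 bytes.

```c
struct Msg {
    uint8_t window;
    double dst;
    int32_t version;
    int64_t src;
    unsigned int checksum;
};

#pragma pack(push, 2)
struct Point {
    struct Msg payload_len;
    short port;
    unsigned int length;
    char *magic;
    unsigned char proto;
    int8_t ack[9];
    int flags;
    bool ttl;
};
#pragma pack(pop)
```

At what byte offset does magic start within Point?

Msg: @0: window [1B, align 1] → 1; +7 pad (align 8); @8: dst [8B, align 8] → 16; @16: version [4B, align 4] → 20; +4 pad (align 8); @24: src [8B, align 8] → 32; @32: checksum [4B, align 4] → 36; +4 tail pad (align 8); size 40, align 8
@0: payload_len [40B, align 2] → 40
@40: port [2B, align 2] → 42
@42: length [4B, align 2] → 46
@46: magic [8B, align 2] → 54

46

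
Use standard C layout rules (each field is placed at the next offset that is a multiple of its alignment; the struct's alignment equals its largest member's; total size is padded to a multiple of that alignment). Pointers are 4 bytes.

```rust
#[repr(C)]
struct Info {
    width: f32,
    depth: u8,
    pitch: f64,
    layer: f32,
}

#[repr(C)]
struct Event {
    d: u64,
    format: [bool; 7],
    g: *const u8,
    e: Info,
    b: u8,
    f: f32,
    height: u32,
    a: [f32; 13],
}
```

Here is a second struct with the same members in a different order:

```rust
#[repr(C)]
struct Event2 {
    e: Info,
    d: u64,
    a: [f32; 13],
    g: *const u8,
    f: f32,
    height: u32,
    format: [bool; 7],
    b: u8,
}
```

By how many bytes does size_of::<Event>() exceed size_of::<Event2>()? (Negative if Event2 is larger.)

8

Info: @0: width [4B, align 4] → 4; @4: depth [1B, align 1] → 5; +3 pad (align 8); @8: pitch [8B, align 8] → 16; @16: layer [4B, align 4] → 20; +4 tail pad (align 8); size 24, align 8
@0: d [8B, align 8] → 8
@8: format [7B, align 1] → 15
+1 pad (align 4)
@16: g [4B, align 4] → 20
+4 pad (align 8)
@24: e [24B, align 8] → 48
@48: b [1B, align 1] → 49
+3 pad (align 4)
@52: f [4B, align 4] → 56
@56: height [4B, align 4] → 60
@60: a [52B, align 4] → 112
size 112, align 8
— Event2 —
@0: e [24B, align 8] → 24
@24: d [8B, align 8] → 32
@32: a [52B, align 4] → 84
@84: g [4B, align 4] → 88
@88: f [4B, align 4] → 92
@92: height [4B, align 4] → 96
@96: format [7B, align 1] → 103
@103: b [1B, align 1] → 104
size 104, align 8
112 − 104 = 8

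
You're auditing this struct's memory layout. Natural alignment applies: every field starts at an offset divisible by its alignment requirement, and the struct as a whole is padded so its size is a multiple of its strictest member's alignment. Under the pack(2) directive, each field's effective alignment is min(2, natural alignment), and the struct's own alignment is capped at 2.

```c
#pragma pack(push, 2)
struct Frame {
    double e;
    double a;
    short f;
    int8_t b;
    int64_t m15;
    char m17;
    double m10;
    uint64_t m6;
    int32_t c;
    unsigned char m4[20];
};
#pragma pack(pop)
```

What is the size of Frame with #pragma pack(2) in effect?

70

0..8  e  (8B, 2-aligned)
8..16  a  (8B, 2-aligned)
16..18  f  (2B, 2-aligned)
18..19  b  (1B, 1-aligned)
19..20  -- padding (1B)
20..28  m15  (8B, 2-aligned)
28..29  m17  (1B, 1-aligned)
29..30  -- padding (1B)
30..38  m10  (8B, 2-aligned)
38..46  m6  (8B, 2-aligned)
46..50  c  (4B, 2-aligned)
50..70  m4  (20B, 1-aligned)
sizeof = 70, alignof = 2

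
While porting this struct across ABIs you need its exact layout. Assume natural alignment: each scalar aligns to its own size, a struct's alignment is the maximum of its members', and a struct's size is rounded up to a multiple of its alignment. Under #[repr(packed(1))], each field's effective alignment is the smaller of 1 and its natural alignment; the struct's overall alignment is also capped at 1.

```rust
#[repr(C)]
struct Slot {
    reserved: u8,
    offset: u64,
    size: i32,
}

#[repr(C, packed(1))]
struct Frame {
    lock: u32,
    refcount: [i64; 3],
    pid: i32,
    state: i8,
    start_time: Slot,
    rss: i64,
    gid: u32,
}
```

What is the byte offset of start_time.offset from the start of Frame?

41

Slot: 0..1  reserved  (1B, 1-aligned); 1..8  -- padding (7B); 8..16  offset  (8B, 8-aligned); 16..20  size  (4B, 4-aligned); 20..24  -- tail padding (4B); sizeof = 24, alignof = 8
0..4  lock  (4B, 1-aligned)
4..28  refcount  (24B, 1-aligned)
28..32  pid  (4B, 1-aligned)
32..33  state  (1B, 1-aligned)
33..57  start_time  (24B, 1-aligned)
within Slot: offset at 8
33 + 8 = 41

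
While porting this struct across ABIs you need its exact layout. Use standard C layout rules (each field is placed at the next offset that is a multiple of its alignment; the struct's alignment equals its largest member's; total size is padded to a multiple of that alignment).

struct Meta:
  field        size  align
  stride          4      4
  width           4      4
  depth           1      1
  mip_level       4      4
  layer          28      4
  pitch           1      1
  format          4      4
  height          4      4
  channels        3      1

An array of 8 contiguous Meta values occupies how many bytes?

480

0..4  stride  (4B, 4-aligned)
4..8  width  (4B, 4-aligned)
8..9  depth  (1B, 1-aligned)
9..12  -- padding (3B)
12..16  mip_level  (4B, 4-aligned)
16..44  layer  (28B, 4-aligned)
44..45  pitch  (1B, 1-aligned)
45..48  -- padding (3B)
48..52  format  (4B, 4-aligned)
52..56  height  (4B, 4-aligned)
56..59  channels  (3B, 1-aligned)
59..60  -- tail padding (1B)
sizeof = 60, alignof = 4
array of 8: 8 × 60 = 480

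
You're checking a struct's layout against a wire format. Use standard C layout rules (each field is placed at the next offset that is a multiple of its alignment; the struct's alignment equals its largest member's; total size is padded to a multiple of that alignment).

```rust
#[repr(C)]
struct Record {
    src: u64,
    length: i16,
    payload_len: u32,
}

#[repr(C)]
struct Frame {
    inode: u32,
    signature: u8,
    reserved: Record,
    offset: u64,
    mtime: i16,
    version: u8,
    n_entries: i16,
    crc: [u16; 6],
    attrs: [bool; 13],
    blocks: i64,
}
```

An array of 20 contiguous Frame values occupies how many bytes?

Record: 0..8  src  (8B, 8-aligned); 8..10  length  (2B, 2-aligned); 10..12  -- padding (2B); 12..16  payload_len  (4B, 4-aligned); sizeof = 16, alignof = 8
0..4  inode  (4B, 4-aligned)
4..5  signature  (1B, 1-aligned)
5..8  -- padding (3B)
8..24  reserved  (16B, 8-aligned)
24..32  offset  (8B, 8-aligned)
32..34  mtime  (2B, 2-aligned)
34..35  version  (1B, 1-aligned)
35..36  -- padding (1B)
36..38  n_entries  (2B, 2-aligned)
38..50  crc  (12B, 2-aligned)
50..63  attrs  (13B, 1-aligned)
63..64  -- padding (1B)
64..72  blocks  (8B, 8-aligned)
sizeof = 72, alignof = 8
array of 20: 20 × 72 = 1440

1440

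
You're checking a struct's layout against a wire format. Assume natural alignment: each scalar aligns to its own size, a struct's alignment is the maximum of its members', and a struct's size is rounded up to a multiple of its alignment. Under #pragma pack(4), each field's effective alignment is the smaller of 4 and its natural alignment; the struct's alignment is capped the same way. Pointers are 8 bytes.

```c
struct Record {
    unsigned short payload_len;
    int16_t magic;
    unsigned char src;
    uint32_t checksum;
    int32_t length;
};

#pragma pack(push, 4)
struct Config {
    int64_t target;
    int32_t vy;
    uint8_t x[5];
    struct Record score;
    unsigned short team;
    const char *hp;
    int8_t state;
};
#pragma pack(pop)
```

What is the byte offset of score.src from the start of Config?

24

Record: payload_len at 0 (size 2, align 2) → ends 2; magic at 2 (size 2, align 2) → ends 4; src at 4 (size 1, align 1) → ends 5; pad 3 to align 4 for checksum; checksum at 8 (size 4, align 4) → ends 12; length at 12 (size 4, align 4) → ends 16; total 16 bytes, alignment 4
target at 0 (size 8, align 4) → ends 8
vy at 8 (size 4, align 4) → ends 12
x at 12 (size 5, align 1) → ends 17
pad 3 to align 4 for score
score at 20 (size 16, align 4) → ends 36
within Record: src at 4
20 + 4 = 24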